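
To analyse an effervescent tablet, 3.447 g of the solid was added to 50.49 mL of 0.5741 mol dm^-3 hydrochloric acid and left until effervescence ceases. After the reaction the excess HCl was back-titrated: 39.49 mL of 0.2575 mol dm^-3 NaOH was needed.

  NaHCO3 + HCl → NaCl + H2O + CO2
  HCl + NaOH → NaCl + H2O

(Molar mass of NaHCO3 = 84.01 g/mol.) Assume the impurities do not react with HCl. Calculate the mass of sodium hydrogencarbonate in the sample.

n(HCl) added = 0.05049 × 0.5741 = 0.02899 mol
n(NaOH) used in back-titration = 0.03949 × 0.2575 = 0.01017 mol
n(HCl) left over = 0.01017 mol (1:1 ratio)
n(HCl) consumed by analyte = 0.02899 − 0.01017 = 0.01882 mol
n(NaHCO3) = 0.01882 mol (1:1 ratio)
mass of NaHCO3 = 0.01882 × 84.01 = 1.581 g

1.581 g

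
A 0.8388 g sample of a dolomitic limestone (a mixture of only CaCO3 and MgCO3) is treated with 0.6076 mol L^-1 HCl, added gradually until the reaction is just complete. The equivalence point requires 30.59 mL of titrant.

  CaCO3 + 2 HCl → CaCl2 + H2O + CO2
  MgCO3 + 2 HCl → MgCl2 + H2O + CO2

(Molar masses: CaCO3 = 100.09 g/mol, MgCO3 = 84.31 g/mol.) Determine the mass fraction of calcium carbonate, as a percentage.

n(HCl) = 0.03059 × 0.6076 = 0.01859 mol
Let x = n(CaCO3), y = n(MgCO3).
Titrant: 2x + 2y = 0.01859;  mass: 100.09x + 84.31y = 0.8388
Solving, x = 3.504 × 10^-3 mol, y = 5.790 × 10^-3 mol
mass of CaCO3 = 3.504 × 10^-3 × 100.09 = 0.3507 g
% CaCO3 = 0.3507 / 0.8388 × 100 = 41.81 %

41.81 %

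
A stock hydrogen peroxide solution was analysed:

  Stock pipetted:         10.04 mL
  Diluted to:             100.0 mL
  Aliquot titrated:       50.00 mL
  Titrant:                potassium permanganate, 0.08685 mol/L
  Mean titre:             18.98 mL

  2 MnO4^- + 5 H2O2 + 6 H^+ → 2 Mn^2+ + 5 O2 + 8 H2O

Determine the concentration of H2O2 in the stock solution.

0.8209 mol/L

n(KMnO4) = 0.01898 × 0.08685 = 1.648 × 10^-3 mol
From the 5:2 ratio, n(H2O2) in the aliquot = 5/2 × 1.648 × 10^-3 = 4.121 × 10^-3 mol
[H2O2]_dilute = 4.121 × 10^-3 / 0.05000 = 0.08242 mol/L
Dilution factor = 100.0 / 10.04 = 9.960
[H2O2]_stock = 0.08242 × 9.960 = 0.8209 mol/L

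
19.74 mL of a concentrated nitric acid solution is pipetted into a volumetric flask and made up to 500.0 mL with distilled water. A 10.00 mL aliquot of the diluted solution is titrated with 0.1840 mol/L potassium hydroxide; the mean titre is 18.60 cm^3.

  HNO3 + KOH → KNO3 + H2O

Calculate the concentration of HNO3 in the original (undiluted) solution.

n(KOH) = 0.01860 × 0.1840 = 3.422 × 10^-3 mol
n(HNO3) in the aliquot = 3.422 × 10^-3 mol (1:1 ratio)
[HNO3]_dilute = 3.422 × 10^-3 / 0.01000 = 0.3422 mol/L
Dilution factor = 500.0 / 19.74 = 25.33
[HNO3]_stock = 0.3422 × 25.33 = 8.669 mol/L

8.669 mol/L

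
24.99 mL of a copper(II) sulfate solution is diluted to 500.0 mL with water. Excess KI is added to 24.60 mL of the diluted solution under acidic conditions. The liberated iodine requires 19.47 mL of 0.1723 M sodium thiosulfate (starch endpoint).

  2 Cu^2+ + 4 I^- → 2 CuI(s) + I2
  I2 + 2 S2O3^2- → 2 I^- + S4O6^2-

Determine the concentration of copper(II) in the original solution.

n(S2O3^2-) = 0.01947 × 0.1723 = 3.355 × 10^-3 mol
n(I2) = n(S2O3^2-)/2 = 1.677 × 10^-3 mol
From the 2:1 ratio, n(Cu2+) in the aliquot = 2/1 × 1.677 × 10^-3 = 3.355 × 10^-3 mol
[Cu2+]_dilute = 3.355 × 10^-3 / 0.02460 = 0.1364 mol/L
[Cu2+]_original = 0.1364 × 500.0/24.99 = 2.728 mol/L

2.728 M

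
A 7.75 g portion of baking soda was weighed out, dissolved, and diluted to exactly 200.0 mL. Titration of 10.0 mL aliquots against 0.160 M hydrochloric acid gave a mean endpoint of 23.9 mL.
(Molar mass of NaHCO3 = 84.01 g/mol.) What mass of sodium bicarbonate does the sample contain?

6.43 g

NaHCO3 + HCl → NaCl + H2O + CO2
n(HCl) per titration = 0.0239 × 0.160 = 3.82 × 10^-3 mol
n(NaHCO3) in each aliquot = 3.82 × 10^-3 mol (1:1 ratio)
n(NaHCO3) in the whole flask = 3.82 × 10^-3 × 200.0/10.0 = 0.0765 mol
mass of NaHCO3 = 0.0765 × 84.01 = 6.43 g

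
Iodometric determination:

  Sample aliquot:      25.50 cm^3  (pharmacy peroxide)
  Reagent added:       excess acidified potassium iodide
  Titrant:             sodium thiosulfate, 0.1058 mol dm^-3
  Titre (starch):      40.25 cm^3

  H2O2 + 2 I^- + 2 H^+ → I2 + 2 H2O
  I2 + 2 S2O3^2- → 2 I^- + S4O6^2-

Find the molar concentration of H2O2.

n(S2O3^2-) = 0.04025 × 0.1058 = 4.258 × 10^-3 mol
n(I2) = n(S2O3^2-)/2 = 2.129 × 10^-3 mol
n(H2O2) in the aliquot = 2.129 × 10^-3 mol (1:1 ratio)
[H2O2] = 2.129 × 10^-3 / 0.02550 = 0.08350 mol/L

0.08350 mol/L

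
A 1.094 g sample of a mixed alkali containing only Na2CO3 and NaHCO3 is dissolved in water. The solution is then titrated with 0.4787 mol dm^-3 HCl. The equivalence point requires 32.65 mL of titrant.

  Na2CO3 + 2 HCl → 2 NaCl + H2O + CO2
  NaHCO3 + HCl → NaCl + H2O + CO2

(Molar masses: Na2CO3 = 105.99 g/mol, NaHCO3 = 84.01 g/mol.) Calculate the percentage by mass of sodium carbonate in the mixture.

34.21 %

n(HCl) = 0.03265 × 0.4787 = 0.01563 mol
Let x = n(Na2CO3), y = n(NaHCO3).
Titrant: 2x + 1y = 0.01563;  mass: 105.99x + 84.01y = 1.094
Solving, x = 3.531 × 10^-3 mol, y = 8.567 × 10^-3 mol
mass of Na2CO3 = 3.531 × 10^-3 × 105.99 = 0.3743 g
% Na2CO3 = 0.3743 / 1.094 × 100 = 34.21 %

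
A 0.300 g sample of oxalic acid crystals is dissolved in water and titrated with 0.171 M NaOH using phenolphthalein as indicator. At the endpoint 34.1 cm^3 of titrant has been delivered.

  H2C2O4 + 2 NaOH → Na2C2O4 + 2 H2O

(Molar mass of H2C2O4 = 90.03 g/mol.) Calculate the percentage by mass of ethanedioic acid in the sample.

n(NaOH) = 0.0341 L × 0.171 mol/L = 5.83 × 10^-3 mol
From the 1:2 ratio, n(H2C2O4) = 1/2 × 5.83 × 10^-3 = 2.92 × 10^-3 mol
mass of H2C2O4 = 2.92 × 10^-3 × 90.03 g/mol = 0.262 g
% H2C2O4 = 0.262 / 0.300 × 100 = 87.5 %

87.5 %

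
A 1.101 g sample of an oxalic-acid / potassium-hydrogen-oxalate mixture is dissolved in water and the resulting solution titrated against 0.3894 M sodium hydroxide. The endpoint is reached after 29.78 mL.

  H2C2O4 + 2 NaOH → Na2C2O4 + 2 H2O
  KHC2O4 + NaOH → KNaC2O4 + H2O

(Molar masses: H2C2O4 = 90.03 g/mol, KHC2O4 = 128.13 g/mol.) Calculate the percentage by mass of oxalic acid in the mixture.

18.93 %

n(NaOH) = 0.02978 × 0.3894 = 0.01160 mol
Let x = n(H2C2O4), y = n(KHC2O4).
Titrant: 2x + 1y = 0.01160;  mass: 90.03x + 128.13y = 1.101
Solving, x = 2.315 × 10^-3 mol, y = 6.966 × 10^-3 mol
mass of H2C2O4 = 2.315 × 10^-3 × 90.03 = 0.2084 g
% H2C2O4 = 0.2084 / 1.101 × 100 = 18.93 %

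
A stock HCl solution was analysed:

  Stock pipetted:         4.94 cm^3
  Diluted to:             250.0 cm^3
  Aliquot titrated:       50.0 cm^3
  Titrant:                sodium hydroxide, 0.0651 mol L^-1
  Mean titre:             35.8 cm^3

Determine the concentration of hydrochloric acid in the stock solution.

2.36 mol/L

HCl + NaOH → NaCl + H2O
n(NaOH) = 0.0358 × 0.0651 = 2.33 × 10^-3 mol
n(HCl) in the aliquot = 2.33 × 10^-3 mol (1:1 ratio)
[HCl]_dilute = 2.33 × 10^-3 / 0.0500 = 0.0466 mol/L
Dilution factor = 250.0 / 4.94 = 50.61
[HCl]_stock = 0.0466 × 50.61 = 2.36 mol/L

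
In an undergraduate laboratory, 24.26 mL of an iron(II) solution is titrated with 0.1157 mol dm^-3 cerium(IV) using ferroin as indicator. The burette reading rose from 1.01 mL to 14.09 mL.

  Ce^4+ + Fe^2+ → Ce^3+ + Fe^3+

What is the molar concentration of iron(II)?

n(Ce4+) = 0.01308 L × 0.1157 mol/L = 1.513 × 10^-3 mol
n(Fe2+) = 1.513 × 10^-3 mol (1:1 mole ratio)
[Fe2+] = 1.513 × 10^-3 mol / 0.02426 L = 0.06238 mol/L

0.06238 mol/L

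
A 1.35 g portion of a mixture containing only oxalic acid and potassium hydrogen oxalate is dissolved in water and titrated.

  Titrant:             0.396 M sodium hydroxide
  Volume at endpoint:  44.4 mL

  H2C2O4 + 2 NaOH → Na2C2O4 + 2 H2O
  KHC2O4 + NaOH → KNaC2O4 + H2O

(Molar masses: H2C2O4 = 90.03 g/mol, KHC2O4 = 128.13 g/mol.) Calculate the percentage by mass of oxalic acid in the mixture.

36.2 %

n(NaOH) = 0.0444 × 0.396 = 0.0176 mol
Let x = n(H2C2O4), y = n(KHC2O4).
Titrant: 2x + 1y = 0.0176;  mass: 90.03x + 128.13y = 1.35
Solving, x = 5.43 × 10^-3 mol, y = 6.72 × 10^-3 mol
mass of H2C2O4 = 5.43 × 10^-3 × 90.03 = 0.489 g
% H2C2O4 = 0.489 / 1.35 × 100 = 36.2 %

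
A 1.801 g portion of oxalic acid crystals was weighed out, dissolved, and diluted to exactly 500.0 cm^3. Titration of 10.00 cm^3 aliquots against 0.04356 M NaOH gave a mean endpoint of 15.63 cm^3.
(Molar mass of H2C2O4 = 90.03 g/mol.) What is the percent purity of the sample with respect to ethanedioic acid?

85.09 %

H2C2O4 + 2 NaOH → Na2C2O4 + 2 H2O
n(NaOH) per titration = 0.01563 × 0.04356 = 6.808 × 10^-4 mol
From the 1:2 ratio, n(H2C2O4) in each aliquot = 1/2 × 6.808 × 10^-4 = 3.404 × 10^-4 mol
n(H2C2O4) in the whole flask = 3.404 × 10^-4 × 500.0/10.00 = 0.01702 mol
mass of H2C2O4 = 0.01702 × 90.03 = 1.532 g
% H2C2O4 = 1.532 / 1.801 × 100 = 85.09 %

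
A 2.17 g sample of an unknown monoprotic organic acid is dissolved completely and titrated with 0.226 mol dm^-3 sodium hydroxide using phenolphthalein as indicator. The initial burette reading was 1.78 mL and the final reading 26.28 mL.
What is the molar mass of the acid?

n(NaOH) = 0.0245 L × 0.226 mol/L = 5.54 × 10^-3 mol
n(HA) = 5.54 × 10^-3 mol (1:1 ratio)
M = m / n = 2.17 g / 5.54 × 10^-3 mol = 392 g/mol

392 g/mol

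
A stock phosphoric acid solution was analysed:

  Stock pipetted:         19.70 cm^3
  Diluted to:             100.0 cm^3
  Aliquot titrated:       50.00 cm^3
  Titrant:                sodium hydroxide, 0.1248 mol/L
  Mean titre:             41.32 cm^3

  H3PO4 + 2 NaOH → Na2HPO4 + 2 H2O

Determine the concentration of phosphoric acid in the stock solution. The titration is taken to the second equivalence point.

n(NaOH) = 0.04132 × 0.1248 = 5.157 × 10^-3 mol
From the 1:2 ratio, n(H3PO4) in the aliquot = 1/2 × 5.157 × 10^-3 = 2.578 × 10^-3 mol
[H3PO4]_dilute = 2.578 × 10^-3 / 0.05000 = 0.05157 mol/L
Dilution factor = 100.0 / 19.70 = 5.076
[H3PO4]_stock = 0.05157 × 5.076 = 0.2618 mol/L

0.2618 mol/L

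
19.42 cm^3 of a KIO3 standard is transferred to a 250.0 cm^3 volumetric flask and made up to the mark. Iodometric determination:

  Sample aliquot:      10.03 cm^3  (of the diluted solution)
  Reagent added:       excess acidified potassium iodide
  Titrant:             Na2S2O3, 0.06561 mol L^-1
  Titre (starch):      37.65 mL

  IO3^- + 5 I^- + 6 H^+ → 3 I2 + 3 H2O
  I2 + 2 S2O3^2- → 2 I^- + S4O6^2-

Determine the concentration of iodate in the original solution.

0.5284 mol/L

n(S2O3^2-) = 0.03765 × 0.06561 = 2.470 × 10^-3 mol
n(I2) = n(S2O3^2-)/2 = 1.235 × 10^-3 mol
From the 1:3 ratio, n(IO3^-) in the aliquot = 1/3 × 1.235 × 10^-3 = 4.117 × 10^-4 mol
[IO3^-]_dilute = 4.117 × 10^-4 / 0.01003 = 0.04105 mol/L
[IO3^-]_original = 0.04105 × 250.0/19.42 = 0.5284 mol/L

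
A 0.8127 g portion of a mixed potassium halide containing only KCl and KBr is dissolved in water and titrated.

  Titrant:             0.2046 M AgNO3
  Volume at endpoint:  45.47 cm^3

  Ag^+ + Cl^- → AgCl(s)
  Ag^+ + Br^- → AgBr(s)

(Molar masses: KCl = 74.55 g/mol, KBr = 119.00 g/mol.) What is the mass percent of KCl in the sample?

60.75 %

n(AgNO3) = 0.04547 × 0.2046 = 9.303 × 10^-3 mol
Let x = n(KCl), y = n(KBr).
Titrant: 1x + 1y = 9.303 × 10^-3;  mass: 74.55x + 119.00y = 0.8127
Solving, x = 6.623 × 10^-3 mol, y = 2.681 × 10^-3 mol
mass of KCl = 6.623 × 10^-3 × 74.55 = 0.4937 g
% KCl = 0.4937 / 0.8127 × 100 = 60.75 %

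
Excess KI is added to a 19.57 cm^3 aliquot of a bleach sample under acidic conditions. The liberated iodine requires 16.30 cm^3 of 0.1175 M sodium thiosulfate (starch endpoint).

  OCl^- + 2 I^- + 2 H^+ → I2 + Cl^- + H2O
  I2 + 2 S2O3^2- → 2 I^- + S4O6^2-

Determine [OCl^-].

0.04893 M

n(S2O3^2-) = 0.01630 × 0.1175 = 1.915 × 10^-3 mol
n(I2) = n(S2O3^2-)/2 = 9.576 × 10^-4 mol
n(OCl^-) in the aliquot = 9.576 × 10^-4 mol (1:1 ratio)
[OCl^-] = 9.576 × 10^-4 / 0.01957 = 0.04893 mol/L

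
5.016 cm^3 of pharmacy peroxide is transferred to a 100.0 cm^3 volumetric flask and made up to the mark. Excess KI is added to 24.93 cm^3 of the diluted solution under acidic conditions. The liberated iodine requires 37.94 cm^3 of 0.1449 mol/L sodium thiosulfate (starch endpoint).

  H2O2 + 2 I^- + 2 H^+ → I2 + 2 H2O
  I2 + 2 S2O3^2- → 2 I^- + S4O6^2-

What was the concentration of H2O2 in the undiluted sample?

n(S2O3^2-) = 0.03794 × 0.1449 = 5.498 × 10^-3 mol
n(I2) = n(S2O3^2-)/2 = 2.749 × 10^-3 mol
n(H2O2) in the aliquot = 2.749 × 10^-3 mol (1:1 ratio)
[H2O2]_dilute = 2.749 × 10^-3 / 0.02493 = 0.1103 mol/L
[H2O2]_original = 0.1103 × 100.0/5.016 = 2.198 mol/L

2.198 mol/L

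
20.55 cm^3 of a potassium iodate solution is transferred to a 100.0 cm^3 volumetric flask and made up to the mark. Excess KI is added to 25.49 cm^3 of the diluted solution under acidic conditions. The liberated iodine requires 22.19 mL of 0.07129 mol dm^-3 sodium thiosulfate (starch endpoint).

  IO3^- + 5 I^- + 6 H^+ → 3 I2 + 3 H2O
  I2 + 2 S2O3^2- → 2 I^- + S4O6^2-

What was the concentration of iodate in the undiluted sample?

0.05033 mol/L

n(S2O3^2-) = 0.02219 × 0.07129 = 1.582 × 10^-3 mol
n(I2) = n(S2O3^2-)/2 = 7.910 × 10^-4 mol
From the 1:3 ratio, n(IO3^-) in the aliquot = 1/3 × 7.910 × 10^-4 = 2.637 × 10^-4 mol
[IO3^-]_dilute = 2.637 × 10^-4 / 0.02549 = 0.01034 mol/L
[IO3^-]_original = 0.01034 × 100.0/20.55 = 0.05033 mol/L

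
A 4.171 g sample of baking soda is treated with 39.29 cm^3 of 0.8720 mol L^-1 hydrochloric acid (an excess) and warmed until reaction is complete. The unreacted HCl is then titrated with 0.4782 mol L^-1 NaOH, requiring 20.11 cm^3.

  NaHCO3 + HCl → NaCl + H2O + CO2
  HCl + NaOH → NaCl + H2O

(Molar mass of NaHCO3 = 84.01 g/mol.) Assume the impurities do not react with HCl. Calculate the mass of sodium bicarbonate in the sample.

n(HCl) added = 0.03929 × 0.8720 = 0.03426 mol
n(NaOH) used in back-titration = 0.02011 × 0.4782 = 9.617 × 10^-3 mol
n(HCl) left over = 9.617 × 10^-3 mol (1:1 ratio)
n(HCl) consumed by analyte = 0.03426 − 9.617 × 10^-3 = 0.02464 mol
n(NaHCO3) = 0.02464 mol (1:1 ratio)
mass of NaHCO3 = 0.02464 × 84.01 = 2.070 g

2.070 g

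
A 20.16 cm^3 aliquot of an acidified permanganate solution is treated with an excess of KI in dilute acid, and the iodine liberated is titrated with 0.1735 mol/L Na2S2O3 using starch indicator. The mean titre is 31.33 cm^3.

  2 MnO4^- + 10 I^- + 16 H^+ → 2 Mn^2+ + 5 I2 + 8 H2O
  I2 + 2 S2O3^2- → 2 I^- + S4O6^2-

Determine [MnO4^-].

0.05393 mol/L

n(S2O3^2-) = 0.03133 × 0.1735 = 5.436 × 10^-3 mol
n(I2) = n(S2O3^2-)/2 = 2.718 × 10^-3 mol
From the 2:5 ratio, n(MnO4^-) in the aliquot = 2/5 × 2.718 × 10^-3 = 1.087 × 10^-3 mol
[MnO4^-] = 1.087 × 10^-3 / 0.02016 = 0.05393 mol/L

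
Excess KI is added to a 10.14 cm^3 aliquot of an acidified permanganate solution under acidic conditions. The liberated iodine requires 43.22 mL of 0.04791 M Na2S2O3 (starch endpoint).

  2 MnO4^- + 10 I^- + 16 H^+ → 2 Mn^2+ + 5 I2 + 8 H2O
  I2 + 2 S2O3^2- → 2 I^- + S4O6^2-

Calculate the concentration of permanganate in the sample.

0.04084 M

n(S2O3^2-) = 0.04322 × 0.04791 = 2.071 × 10^-3 mol
n(I2) = n(S2O3^2-)/2 = 1.035 × 10^-3 mol
From the 2:5 ratio, n(MnO4^-) in the aliquot = 2/5 × 1.035 × 10^-3 = 4.141 × 10^-4 mol
[MnO4^-] = 4.141 × 10^-4 / 0.01014 = 0.04084 mol/L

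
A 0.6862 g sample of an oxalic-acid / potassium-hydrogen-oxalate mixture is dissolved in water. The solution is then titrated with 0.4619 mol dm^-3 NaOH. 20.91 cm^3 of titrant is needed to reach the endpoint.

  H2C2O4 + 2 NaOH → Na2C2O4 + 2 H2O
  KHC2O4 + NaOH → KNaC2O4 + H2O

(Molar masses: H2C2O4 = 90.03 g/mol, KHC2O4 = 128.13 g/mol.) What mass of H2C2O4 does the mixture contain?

n(NaOH) = 0.02091 × 0.4619 = 9.658 × 10^-3 mol
Let x = n(H2C2O4), y = n(KHC2O4).
Titrant: 2x + 1y = 9.658 × 10^-3;  mass: 90.03x + 128.13y = 0.6862
Solving, x = 3.317 × 10^-3 mol, y = 3.025 × 10^-3 mol
mass of H2C2O4 = 3.317 × 10^-3 × 90.03 = 0.2986 g

0.2986 g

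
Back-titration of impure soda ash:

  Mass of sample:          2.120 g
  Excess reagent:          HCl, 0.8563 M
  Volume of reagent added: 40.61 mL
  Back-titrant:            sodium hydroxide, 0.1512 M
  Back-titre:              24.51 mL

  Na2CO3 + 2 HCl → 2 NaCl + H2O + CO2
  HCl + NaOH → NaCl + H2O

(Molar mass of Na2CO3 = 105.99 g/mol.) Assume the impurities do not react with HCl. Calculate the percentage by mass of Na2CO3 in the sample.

77.66 %

n(HCl) added = 0.04061 × 0.8563 = 0.03477 mol
n(NaOH) used in back-titration = 0.02451 × 0.1512 = 3.706 × 10^-3 mol
n(HCl) left over = 3.706 × 10^-3 mol (1:1 ratio)
n(HCl) consumed by analyte = 0.03477 − 3.706 × 10^-3 = 0.03107 mol
From the 1:2 ratio, n(Na2CO3) = 1/2 × 0.03107 = 0.01553 mol
mass of Na2CO3 = 0.01553 × 105.99 = 1.646 g
% Na2CO3 = 1.646 / 2.120 × 100 = 77.66 %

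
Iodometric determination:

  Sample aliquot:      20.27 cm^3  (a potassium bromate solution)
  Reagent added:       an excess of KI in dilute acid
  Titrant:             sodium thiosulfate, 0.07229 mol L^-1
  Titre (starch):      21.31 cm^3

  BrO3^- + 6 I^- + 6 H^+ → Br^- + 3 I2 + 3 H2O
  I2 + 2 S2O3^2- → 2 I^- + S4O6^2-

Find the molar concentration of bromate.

0.01267 mol/L

n(S2O3^2-) = 0.02131 × 0.07229 = 1.540 × 10^-3 mol
n(I2) = n(S2O3^2-)/2 = 7.702 × 10^-4 mol
From the 1:3 ratio, n(BrO3^-) in the aliquot = 1/3 × 7.702 × 10^-4 = 2.567 × 10^-4 mol
[BrO3^-] = 2.567 × 10^-4 / 0.02027 = 0.01267 mol/L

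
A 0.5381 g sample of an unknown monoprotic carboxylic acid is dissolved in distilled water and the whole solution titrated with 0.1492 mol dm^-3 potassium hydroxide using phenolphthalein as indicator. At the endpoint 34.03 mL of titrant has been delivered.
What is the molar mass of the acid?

n(KOH) = 0.03403 L × 0.1492 mol/L = 5.077 × 10^-3 mol
n(HA) = 5.077 × 10^-3 mol (1:1 ratio)
M = m / n = 0.5381 g / 5.077 × 10^-3 mol = 106.0 g/mol

106.0 g/mol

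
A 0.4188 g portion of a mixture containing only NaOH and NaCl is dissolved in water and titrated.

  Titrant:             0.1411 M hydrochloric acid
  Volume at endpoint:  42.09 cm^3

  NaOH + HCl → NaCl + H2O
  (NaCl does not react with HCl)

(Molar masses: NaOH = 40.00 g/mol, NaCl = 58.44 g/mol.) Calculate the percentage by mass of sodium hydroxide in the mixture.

n(HCl) = 0.04209 × 0.1411 = 5.939 × 10^-3 mol
Let x = n(NaOH), y = n(NaCl).
Titrant: 1x = 5.939 × 10^-3;  mass: 40.00x + 58.44y = 0.4188
Solving, x = 5.939 × 10^-3 mol, y = 3.101 × 10^-3 mol
mass of NaOH = 5.939 × 10^-3 × 40.00 = 0.2376 g
% NaOH = 0.2376 / 0.4188 × 100 = 56.72 %

56.72 %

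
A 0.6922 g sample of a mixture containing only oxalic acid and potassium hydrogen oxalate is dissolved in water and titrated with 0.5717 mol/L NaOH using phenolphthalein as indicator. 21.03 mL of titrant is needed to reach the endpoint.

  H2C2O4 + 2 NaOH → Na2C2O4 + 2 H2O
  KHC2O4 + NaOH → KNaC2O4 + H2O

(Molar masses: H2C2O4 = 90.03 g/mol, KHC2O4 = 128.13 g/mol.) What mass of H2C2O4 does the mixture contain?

0.4594 g

n(NaOH) = 0.02103 × 0.5717 = 0.01202 mol
Let x = n(H2C2O4), y = n(KHC2O4).
Titrant: 2x + 1y = 0.01202;  mass: 90.03x + 128.13y = 0.6922
Solving, x = 5.103 × 10^-3 mol, y = 1.817 × 10^-3 mol
mass of H2C2O4 = 5.103 × 10^-3 × 90.03 = 0.4594 g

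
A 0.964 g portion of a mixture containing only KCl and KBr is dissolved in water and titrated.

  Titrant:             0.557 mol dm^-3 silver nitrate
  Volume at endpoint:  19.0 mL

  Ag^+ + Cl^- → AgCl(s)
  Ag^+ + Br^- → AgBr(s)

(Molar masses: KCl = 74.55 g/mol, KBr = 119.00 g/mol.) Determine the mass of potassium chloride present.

0.495 g

n(AgNO3) = 0.0190 × 0.557 = 0.0106 mol
Let x = n(KCl), y = n(KBr).
Titrant: 1x + 1y = 0.0106;  mass: 74.55x + 119.00y = 0.964
Solving, x = 6.65 × 10^-3 mol, y = 3.94 × 10^-3 mol
mass of KCl = 6.65 × 10^-3 × 74.55 = 0.495 g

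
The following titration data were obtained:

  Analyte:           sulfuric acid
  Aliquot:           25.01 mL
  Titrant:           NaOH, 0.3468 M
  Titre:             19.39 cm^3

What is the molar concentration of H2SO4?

H2SO4 + 2 NaOH → Na2SO4 + 2 H2O
n(NaOH) = 0.01939 L × 0.3468 mol/L = 6.724 × 10^-3 mol
From the 1:2 mole ratio, n(H2SO4) = 1/2 × 6.724 × 10^-3 = 3.362 × 10^-3 mol
[H2SO4] = 3.362 × 10^-3 mol / 0.02501 L = 0.1344 mol/L

0.1344 M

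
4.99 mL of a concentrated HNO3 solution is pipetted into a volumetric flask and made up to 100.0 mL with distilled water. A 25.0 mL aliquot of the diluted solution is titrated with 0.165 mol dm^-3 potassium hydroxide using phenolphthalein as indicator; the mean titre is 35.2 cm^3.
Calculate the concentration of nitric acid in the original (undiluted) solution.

HNO3 + KOH → KNO3 + H2O
n(KOH) = 0.0352 × 0.165 = 5.81 × 10^-3 mol
n(HNO3) in the aliquot = 5.81 × 10^-3 mol (1:1 ratio)
[HNO3]_dilute = 5.81 × 10^-3 / 0.0250 = 0.232 mol/L
Dilution factor = 100.0 / 4.99 = 20.04
[HNO3]_stock = 0.232 × 20.04 = 4.66 mol/L

4.66 mol/L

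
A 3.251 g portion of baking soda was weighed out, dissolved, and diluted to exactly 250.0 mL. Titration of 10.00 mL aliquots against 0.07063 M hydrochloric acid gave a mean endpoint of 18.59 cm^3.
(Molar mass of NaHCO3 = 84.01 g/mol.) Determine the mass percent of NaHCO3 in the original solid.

NaHCO3 + HCl → NaCl + H2O + CO2
n(HCl) per titration = 0.01859 × 0.07063 = 1.313 × 10^-3 mol
n(NaHCO3) in each aliquot = 1.313 × 10^-3 mol (1:1 ratio)
n(NaHCO3) in the whole flask = 1.313 × 10^-3 × 250.0/10.00 = 0.03283 mol
mass of NaHCO3 = 0.03283 × 84.01 = 2.758 g
% NaHCO3 = 2.758 / 3.251 × 100 = 84.82 %

84.82 %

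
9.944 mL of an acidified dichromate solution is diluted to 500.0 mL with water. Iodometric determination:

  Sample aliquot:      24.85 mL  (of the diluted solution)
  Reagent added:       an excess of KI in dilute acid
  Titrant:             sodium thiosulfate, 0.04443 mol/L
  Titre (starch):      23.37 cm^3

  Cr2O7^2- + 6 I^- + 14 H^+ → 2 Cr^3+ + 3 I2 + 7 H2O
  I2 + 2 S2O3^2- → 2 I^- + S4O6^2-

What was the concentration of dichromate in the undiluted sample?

n(S2O3^2-) = 0.02337 × 0.04443 = 1.038 × 10^-3 mol
n(I2) = n(S2O3^2-)/2 = 5.192 × 10^-4 mol
From the 1:3 ratio, n(Cr2O7^2-) in the aliquot = 1/3 × 5.192 × 10^-4 = 1.731 × 10^-4 mol
[Cr2O7^2-]_dilute = 1.731 × 10^-4 / 0.02485 = 0.006964 mol/L
[Cr2O7^2-]_original = 0.006964 × 500.0/9.944 = 0.3502 mol/L

0.3502 mol/L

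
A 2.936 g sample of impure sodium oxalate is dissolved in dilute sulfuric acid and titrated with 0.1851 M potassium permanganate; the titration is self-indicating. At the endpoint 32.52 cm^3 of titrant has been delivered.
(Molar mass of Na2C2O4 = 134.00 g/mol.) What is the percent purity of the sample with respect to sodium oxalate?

2 MnO4^- + 5 C2O4^2- + 16 H^+ → 2 Mn^2+ + 10 CO2 + 8 H2O
n(KMnO4) = 0.03252 L × 0.1851 mol/L = 6.019 × 10^-3 mol
From the 5:2 ratio, n(Na2C2O4) = 5/2 × 6.019 × 10^-3 = 0.01505 mol
mass of Na2C2O4 = 0.01505 × 134.00 g/mol = 2.017 g
% Na2C2O4 = 2.017 / 2.936 × 100 = 68.68 %

68.68 %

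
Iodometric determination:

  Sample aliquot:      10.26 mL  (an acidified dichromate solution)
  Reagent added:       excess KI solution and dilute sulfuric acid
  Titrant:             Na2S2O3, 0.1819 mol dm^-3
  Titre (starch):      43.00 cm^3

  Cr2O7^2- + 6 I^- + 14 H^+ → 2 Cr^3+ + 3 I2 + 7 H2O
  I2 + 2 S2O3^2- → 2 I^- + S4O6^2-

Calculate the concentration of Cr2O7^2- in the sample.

n(S2O3^2-) = 0.04300 × 0.1819 = 7.822 × 10^-3 mol
n(I2) = n(S2O3^2-)/2 = 3.911 × 10^-3 mol
From the 1:3 ratio, n(Cr2O7^2-) in the aliquot = 1/3 × 3.911 × 10^-3 = 1.304 × 10^-3 mol
[Cr2O7^2-] = 1.304 × 10^-3 / 0.01026 = 0.1271 mol/L

0.1271 mol/L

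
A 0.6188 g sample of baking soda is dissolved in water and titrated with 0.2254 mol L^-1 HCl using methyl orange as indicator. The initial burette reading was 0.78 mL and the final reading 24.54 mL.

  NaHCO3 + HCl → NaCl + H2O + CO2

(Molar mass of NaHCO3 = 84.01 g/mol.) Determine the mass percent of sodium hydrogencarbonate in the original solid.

72.71 %

n(HCl) = 0.02376 L × 0.2254 mol/L = 5.356 × 10^-3 mol
n(NaHCO3) = 5.356 × 10^-3 mol (1:1 ratio)
mass of NaHCO3 = 5.356 × 10^-3 × 84.01 g/mol = 0.4499 g
% NaHCO3 = 0.4499 / 0.6188 × 100 = 72.71 %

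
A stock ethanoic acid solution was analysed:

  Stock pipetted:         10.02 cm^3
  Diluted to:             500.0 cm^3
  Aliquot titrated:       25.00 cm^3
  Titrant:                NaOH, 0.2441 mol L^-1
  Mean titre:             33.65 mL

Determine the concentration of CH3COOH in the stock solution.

CH3COOH + NaOH → CH3COONa + H2O
n(NaOH) = 0.03365 × 0.2441 = 8.214 × 10^-3 mol
n(CH3COOH) in the aliquot = 8.214 × 10^-3 mol (1:1 ratio)
[CH3COOH]_dilute = 8.214 × 10^-3 / 0.02500 = 0.3286 mol/L
Dilution factor = 500.0 / 10.02 = 49.90
[CH3COOH]_stock = 0.3286 × 49.90 = 16.40 mol/L

16.40 mol/L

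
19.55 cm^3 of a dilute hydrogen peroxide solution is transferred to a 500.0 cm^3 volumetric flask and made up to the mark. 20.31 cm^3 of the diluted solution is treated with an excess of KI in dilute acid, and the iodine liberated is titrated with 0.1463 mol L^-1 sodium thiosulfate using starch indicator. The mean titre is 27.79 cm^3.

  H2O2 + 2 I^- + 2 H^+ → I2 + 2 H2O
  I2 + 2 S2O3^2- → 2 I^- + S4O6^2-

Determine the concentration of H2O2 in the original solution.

2.560 mol/L

n(S2O3^2-) = 0.02779 × 0.1463 = 4.066 × 10^-3 mol
n(I2) = n(S2O3^2-)/2 = 2.033 × 10^-3 mol
n(H2O2) in the aliquot = 2.033 × 10^-3 mol (1:1 ratio)
[H2O2]_dilute = 2.033 × 10^-3 / 0.02031 = 0.1001 mol/L
[H2O2]_original = 0.1001 × 500.0/19.55 = 2.560 mol/L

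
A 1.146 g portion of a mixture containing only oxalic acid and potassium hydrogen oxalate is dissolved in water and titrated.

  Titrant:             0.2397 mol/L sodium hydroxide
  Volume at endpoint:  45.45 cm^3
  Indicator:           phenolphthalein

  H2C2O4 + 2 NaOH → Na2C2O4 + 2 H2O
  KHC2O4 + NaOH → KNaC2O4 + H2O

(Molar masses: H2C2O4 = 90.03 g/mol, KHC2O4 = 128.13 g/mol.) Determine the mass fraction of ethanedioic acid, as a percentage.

n(NaOH) = 0.04545 × 0.2397 = 0.01089 mol
Let x = n(H2C2O4), y = n(KHC2O4).
Titrant: 2x + 1y = 0.01089;  mass: 90.03x + 128.13y = 1.146
Solving, x = 1.503 × 10^-3 mol, y = 7.888 × 10^-3 mol
mass of H2C2O4 = 1.503 × 10^-3 × 90.03 = 0.1353 g
% H2C2O4 = 0.1353 / 1.146 × 100 = 11.81 %

11.81 %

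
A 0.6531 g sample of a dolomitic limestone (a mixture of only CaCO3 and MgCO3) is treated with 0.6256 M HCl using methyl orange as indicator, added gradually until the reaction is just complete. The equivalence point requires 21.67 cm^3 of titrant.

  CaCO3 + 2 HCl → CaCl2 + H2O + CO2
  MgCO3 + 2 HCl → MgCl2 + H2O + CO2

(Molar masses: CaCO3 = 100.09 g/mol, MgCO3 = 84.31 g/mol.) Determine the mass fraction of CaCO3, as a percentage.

79.26 %

n(HCl) = 0.02167 × 0.6256 = 0.01356 mol
Let x = n(CaCO3), y = n(MgCO3).
Titrant: 2x + 2y = 0.01356;  mass: 100.09x + 84.31y = 0.6531
Solving, x = 5.172 × 10^-3 mol, y = 1.606 × 10^-3 mol
mass of CaCO3 = 5.172 × 10^-3 × 100.09 = 0.5177 g
% CaCO3 = 0.5177 / 0.6531 × 100 = 79.26 %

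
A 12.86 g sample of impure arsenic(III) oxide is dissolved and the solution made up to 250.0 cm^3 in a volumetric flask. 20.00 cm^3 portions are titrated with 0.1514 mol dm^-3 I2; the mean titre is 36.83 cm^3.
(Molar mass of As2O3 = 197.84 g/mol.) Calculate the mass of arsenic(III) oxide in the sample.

As2O3 + 2 I2 + 2 H2O → As2O5 + 4 HI
n(I2) per titration = 0.03683 × 0.1514 = 5.576 × 10^-3 mol
From the 1:2 ratio, n(As2O3) in each aliquot = 1/2 × 5.576 × 10^-3 = 2.788 × 10^-3 mol
n(As2O3) in the whole flask = 2.788 × 10^-3 × 250.0/20.00 = 0.03485 mol
mass of As2O3 = 0.03485 × 197.84 = 6.895 g

6.895 g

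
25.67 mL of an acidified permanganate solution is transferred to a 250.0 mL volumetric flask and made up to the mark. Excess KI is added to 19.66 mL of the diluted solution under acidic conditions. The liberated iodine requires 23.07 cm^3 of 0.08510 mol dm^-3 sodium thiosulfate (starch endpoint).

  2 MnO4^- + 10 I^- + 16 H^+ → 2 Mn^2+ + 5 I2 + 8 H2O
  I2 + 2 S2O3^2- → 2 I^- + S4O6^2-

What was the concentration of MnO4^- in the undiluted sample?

n(S2O3^2-) = 0.02307 × 0.08510 = 1.963 × 10^-3 mol
n(I2) = n(S2O3^2-)/2 = 9.816 × 10^-4 mol
From the 2:5 ratio, n(MnO4^-) in the aliquot = 2/5 × 9.816 × 10^-4 = 3.927 × 10^-4 mol
[MnO4^-]_dilute = 3.927 × 10^-4 / 0.01966 = 0.01997 mol/L
[MnO4^-]_original = 0.01997 × 250.0/25.67 = 0.1945 mol/L

0.1945 mol/L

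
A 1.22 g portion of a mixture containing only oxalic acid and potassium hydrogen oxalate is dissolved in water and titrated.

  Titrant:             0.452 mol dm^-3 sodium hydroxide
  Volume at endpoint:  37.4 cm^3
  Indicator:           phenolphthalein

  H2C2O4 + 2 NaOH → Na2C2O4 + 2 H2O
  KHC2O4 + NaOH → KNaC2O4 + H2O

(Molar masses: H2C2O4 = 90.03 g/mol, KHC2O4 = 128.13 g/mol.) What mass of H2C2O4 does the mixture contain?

0.512 g

n(NaOH) = 0.0374 × 0.452 = 0.0169 mol
Let x = n(H2C2O4), y = n(KHC2O4).
Titrant: 2x + 1y = 0.0169;  mass: 90.03x + 128.13y = 1.22
Solving, x = 5.69 × 10^-3 mol, y = 5.52 × 10^-3 mol
mass of H2C2O4 = 5.69 × 10^-3 × 90.03 = 0.512 g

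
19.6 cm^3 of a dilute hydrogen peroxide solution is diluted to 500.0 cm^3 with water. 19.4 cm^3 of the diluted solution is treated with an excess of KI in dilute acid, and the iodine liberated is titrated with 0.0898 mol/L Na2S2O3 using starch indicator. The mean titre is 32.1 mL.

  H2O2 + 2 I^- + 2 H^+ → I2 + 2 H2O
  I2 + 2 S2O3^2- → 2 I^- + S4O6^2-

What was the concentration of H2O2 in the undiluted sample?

n(S2O3^2-) = 0.0321 × 0.0898 = 2.88 × 10^-3 mol
n(I2) = n(S2O3^2-)/2 = 1.44 × 10^-3 mol
n(H2O2) in the aliquot = 1.44 × 10^-3 mol (1:1 ratio)
[H2O2]_dilute = 1.44 × 10^-3 / 0.0194 = 0.0743 mol/L
[H2O2]_original = 0.0743 × 500.0/19.6 = 1.90 mol/L

1.90 mol/L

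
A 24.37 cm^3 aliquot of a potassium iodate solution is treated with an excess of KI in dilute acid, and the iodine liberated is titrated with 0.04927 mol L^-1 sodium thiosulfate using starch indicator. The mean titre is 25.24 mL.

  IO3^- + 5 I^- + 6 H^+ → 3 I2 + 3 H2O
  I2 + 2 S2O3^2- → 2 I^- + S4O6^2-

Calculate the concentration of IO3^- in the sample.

0.008505 mol/L

n(S2O3^2-) = 0.02524 × 0.04927 = 1.244 × 10^-3 mol
n(I2) = n(S2O3^2-)/2 = 6.218 × 10^-4 mol
From the 1:3 ratio, n(IO3^-) in the aliquot = 1/3 × 6.218 × 10^-4 = 2.073 × 10^-4 mol
[IO3^-] = 2.073 × 10^-4 / 0.02437 = 0.008505 mol/L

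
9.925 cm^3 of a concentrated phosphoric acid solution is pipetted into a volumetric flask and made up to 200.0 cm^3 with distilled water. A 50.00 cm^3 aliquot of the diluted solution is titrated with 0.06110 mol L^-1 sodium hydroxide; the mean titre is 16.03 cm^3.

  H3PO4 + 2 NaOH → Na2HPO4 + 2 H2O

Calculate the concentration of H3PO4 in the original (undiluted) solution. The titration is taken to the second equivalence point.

n(NaOH) = 0.01603 × 0.06110 = 9.794 × 10^-4 mol
From the 1:2 ratio, n(H3PO4) in the aliquot = 1/2 × 9.794 × 10^-4 = 4.897 × 10^-4 mol
[H3PO4]_dilute = 4.897 × 10^-4 / 0.05000 = 0.009794 mol/L
Dilution factor = 200.0 / 9.925 = 20.15
[H3PO4]_stock = 0.009794 × 20.15 = 0.1974 mol/L

0.1974 mol/L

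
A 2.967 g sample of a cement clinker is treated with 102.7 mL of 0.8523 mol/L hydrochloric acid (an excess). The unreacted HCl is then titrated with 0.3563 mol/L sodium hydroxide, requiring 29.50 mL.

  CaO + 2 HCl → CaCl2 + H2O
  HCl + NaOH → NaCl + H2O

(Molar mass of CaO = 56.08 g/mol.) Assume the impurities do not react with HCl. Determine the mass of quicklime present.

n(HCl) added = 0.1027 × 0.8523 = 0.08753 mol
n(NaOH) used in back-titration = 0.02950 × 0.3563 = 0.01051 mol
n(HCl) left over = 0.01051 mol (1:1 ratio)
n(HCl) consumed by analyte = 0.08753 − 0.01051 = 0.07702 mol
From the 1:2 ratio, n(CaO) = 1/2 × 0.07702 = 0.03851 mol
mass of CaO = 0.03851 × 56.08 = 2.160 g

2.160 g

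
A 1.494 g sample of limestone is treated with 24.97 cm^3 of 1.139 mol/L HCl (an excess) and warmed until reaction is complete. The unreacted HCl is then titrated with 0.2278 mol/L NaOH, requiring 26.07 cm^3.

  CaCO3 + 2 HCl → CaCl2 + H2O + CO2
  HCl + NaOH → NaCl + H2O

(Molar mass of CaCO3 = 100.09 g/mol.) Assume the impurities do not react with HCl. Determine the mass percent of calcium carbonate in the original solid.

75.38 %

n(HCl) added = 0.02497 × 1.139 = 0.02844 mol
n(NaOH) used in back-titration = 0.02607 × 0.2278 = 5.939 × 10^-3 mol
n(HCl) left over = 5.939 × 10^-3 mol (1:1 ratio)
n(HCl) consumed by analyte = 0.02844 − 5.939 × 10^-3 = 0.02250 mol
From the 1:2 ratio, n(CaCO3) = 1/2 × 0.02250 = 0.01125 mol
mass of CaCO3 = 0.01125 × 100.09 = 1.126 g
% CaCO3 = 1.126 / 1.494 × 100 = 75.38 %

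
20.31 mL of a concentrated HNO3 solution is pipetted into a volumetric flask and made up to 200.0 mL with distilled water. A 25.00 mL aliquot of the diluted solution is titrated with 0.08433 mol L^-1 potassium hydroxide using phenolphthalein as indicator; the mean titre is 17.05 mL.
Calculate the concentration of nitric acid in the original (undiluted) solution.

0.5664 mol/L

HNO3 + KOH → KNO3 + H2O
n(KOH) = 0.01705 × 0.08433 = 1.438 × 10^-3 mol
n(HNO3) in the aliquot = 1.438 × 10^-3 mol (1:1 ratio)
[HNO3]_dilute = 1.438 × 10^-3 / 0.02500 = 0.05751 mol/L
Dilution factor = 200.0 / 20.31 = 9.847
[HNO3]_stock = 0.05751 × 9.847 = 0.5664 mol/L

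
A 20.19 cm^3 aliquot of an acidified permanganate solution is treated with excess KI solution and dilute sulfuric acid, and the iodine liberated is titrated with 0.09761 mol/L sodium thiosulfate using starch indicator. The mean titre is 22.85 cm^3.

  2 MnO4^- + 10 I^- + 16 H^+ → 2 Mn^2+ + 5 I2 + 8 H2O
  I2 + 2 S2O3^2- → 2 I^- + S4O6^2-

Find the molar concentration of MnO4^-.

n(S2O3^2-) = 0.02285 × 0.09761 = 2.230 × 10^-3 mol
n(I2) = n(S2O3^2-)/2 = 1.115 × 10^-3 mol
From the 2:5 ratio, n(MnO4^-) in the aliquot = 2/5 × 1.115 × 10^-3 = 4.461 × 10^-4 mol
[MnO4^-] = 4.461 × 10^-4 / 0.02019 = 0.02209 mol/L

0.02209 mol/L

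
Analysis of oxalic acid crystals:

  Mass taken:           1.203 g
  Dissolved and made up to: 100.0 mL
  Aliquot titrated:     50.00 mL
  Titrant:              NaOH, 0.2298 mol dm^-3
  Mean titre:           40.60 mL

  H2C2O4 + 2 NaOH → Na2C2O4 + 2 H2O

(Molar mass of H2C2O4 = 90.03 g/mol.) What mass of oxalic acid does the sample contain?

0.8400 g

n(NaOH) per titration = 0.04060 × 0.2298 = 9.330 × 10^-3 mol
From the 1:2 ratio, n(H2C2O4) in each aliquot = 1/2 × 9.330 × 10^-3 = 4.665 × 10^-3 mol
n(H2C2O4) in the whole flask = 4.665 × 10^-3 × 100.0/50.00 = 9.330 × 10^-3 mol
mass of H2C2O4 = 9.330 × 10^-3 × 90.03 = 0.8400 g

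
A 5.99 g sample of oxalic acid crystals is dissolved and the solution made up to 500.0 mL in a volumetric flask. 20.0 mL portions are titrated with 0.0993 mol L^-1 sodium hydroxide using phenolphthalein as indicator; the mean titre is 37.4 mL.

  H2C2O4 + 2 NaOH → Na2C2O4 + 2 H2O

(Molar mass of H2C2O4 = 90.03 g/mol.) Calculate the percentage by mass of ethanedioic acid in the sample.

n(NaOH) per titration = 0.0374 × 0.0993 = 3.71 × 10^-3 mol
From the 1:2 ratio, n(H2C2O4) in each aliquot = 1/2 × 3.71 × 10^-3 = 1.86 × 10^-3 mol
n(H2C2O4) in the whole flask = 1.86 × 10^-3 × 500.0/20.0 = 0.0464 mol
mass of H2C2O4 = 0.0464 × 90.03 = 4.18 g
% H2C2O4 = 4.18 / 5.99 × 100 = 69.8 %

69.8 %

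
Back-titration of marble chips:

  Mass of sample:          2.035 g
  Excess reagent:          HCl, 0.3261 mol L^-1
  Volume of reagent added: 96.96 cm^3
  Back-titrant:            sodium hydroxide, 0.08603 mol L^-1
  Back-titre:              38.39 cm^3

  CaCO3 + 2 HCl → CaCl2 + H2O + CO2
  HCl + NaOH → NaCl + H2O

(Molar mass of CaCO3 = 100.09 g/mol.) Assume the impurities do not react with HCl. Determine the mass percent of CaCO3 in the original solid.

n(HCl) added = 0.09696 × 0.3261 = 0.03162 mol
n(NaOH) used in back-titration = 0.03839 × 0.08603 = 3.303 × 10^-3 mol
n(HCl) left over = 3.303 × 10^-3 mol (1:1 ratio)
n(HCl) consumed by analyte = 0.03162 − 3.303 × 10^-3 = 0.02832 mol
From the 1:2 ratio, n(CaCO3) = 1/2 × 0.02832 = 0.01416 mol
mass of CaCO3 = 0.01416 × 100.09 = 1.417 g
% CaCO3 = 1.417 / 2.035 × 100 = 69.64 %

69.64 %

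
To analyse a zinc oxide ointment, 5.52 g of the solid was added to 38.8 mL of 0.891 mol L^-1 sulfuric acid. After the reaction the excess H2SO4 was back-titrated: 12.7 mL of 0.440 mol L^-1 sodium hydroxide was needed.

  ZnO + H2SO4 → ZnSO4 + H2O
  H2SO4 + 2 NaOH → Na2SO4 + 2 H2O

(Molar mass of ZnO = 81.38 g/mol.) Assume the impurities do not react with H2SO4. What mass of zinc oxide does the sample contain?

2.59 g

n(H2SO4) added = 0.0388 × 0.891 = 0.0346 mol
n(NaOH) used in back-titration = 0.0127 × 0.440 = 5.59 × 10^-3 mol
From the 1:2 ratio, n(H2SO4) left over = 1/2 × 5.59 × 10^-3 = 2.79 × 10^-3 mol
n(H2SO4) consumed by analyte = 0.0346 − 2.79 × 10^-3 = 0.0318 mol
n(ZnO) = 0.0318 mol (1:1 ratio)
mass of ZnO = 0.0318 × 81.38 = 2.59 g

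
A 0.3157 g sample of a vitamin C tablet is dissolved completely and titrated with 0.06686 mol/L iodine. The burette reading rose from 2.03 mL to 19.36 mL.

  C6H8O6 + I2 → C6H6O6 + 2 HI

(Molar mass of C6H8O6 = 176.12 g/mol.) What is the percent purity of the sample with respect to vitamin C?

64.64 %

n(I2) = 0.01733 L × 0.06686 mol/L = 1.159 × 10^-3 mol
n(C6H8O6) = 1.159 × 10^-3 mol (1:1 ratio)
mass of C6H8O6 = 1.159 × 10^-3 × 176.12 g/mol = 0.2041 g
% C6H8O6 = 0.2041 / 0.3157 × 100 = 64.64 %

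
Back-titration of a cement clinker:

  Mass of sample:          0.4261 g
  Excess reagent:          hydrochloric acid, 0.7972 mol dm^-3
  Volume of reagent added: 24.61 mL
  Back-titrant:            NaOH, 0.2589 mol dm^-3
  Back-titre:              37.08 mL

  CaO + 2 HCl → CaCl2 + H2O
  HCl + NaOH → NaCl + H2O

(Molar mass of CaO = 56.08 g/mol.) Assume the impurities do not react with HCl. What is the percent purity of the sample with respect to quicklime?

n(HCl) added = 0.02461 × 0.7972 = 0.01962 mol
n(NaOH) used in back-titration = 0.03708 × 0.2589 = 9.600 × 10^-3 mol
n(HCl) left over = 9.600 × 10^-3 mol (1:1 ratio)
n(HCl) consumed by analyte = 0.01962 − 9.600 × 10^-3 = 0.01002 mol
From the 1:2 ratio, n(CaO) = 1/2 × 0.01002 = 5.010 × 10^-3 mol
mass of CaO = 5.010 × 10^-3 × 56.08 = 0.2809 g
% CaO = 0.2809 / 0.4261 × 100 = 65.93 %

65.93 %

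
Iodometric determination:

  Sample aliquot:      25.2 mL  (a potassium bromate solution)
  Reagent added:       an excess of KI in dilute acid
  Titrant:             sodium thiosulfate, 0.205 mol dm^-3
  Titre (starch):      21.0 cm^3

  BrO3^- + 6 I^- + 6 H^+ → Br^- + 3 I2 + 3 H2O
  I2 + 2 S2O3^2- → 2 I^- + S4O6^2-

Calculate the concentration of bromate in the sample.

0.0285 mol/L

n(S2O3^2-) = 0.0210 × 0.205 = 4.30 × 10^-3 mol
n(I2) = n(S2O3^2-)/2 = 2.15 × 10^-3 mol
From the 1:3 ratio, n(BrO3^-) in the aliquot = 1/3 × 2.15 × 10^-3 = 7.17 × 10^-4 mol
[BrO3^-] = 7.17 × 10^-4 / 0.0252 = 0.0285 mol/L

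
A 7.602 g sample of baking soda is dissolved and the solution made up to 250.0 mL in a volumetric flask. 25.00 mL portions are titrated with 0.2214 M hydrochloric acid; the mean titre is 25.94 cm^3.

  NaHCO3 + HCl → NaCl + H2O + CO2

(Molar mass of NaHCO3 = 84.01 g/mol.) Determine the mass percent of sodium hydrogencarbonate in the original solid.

63.47 %

n(HCl) per titration = 0.02594 × 0.2214 = 5.743 × 10^-3 mol
n(NaHCO3) in each aliquot = 5.743 × 10^-3 mol (1:1 ratio)
n(NaHCO3) in the whole flask = 5.743 × 10^-3 × 250.0/25.00 = 0.05743 mol
mass of NaHCO3 = 0.05743 × 84.01 = 4.825 g
% NaHCO3 = 4.825 / 7.602 × 100 = 63.47 %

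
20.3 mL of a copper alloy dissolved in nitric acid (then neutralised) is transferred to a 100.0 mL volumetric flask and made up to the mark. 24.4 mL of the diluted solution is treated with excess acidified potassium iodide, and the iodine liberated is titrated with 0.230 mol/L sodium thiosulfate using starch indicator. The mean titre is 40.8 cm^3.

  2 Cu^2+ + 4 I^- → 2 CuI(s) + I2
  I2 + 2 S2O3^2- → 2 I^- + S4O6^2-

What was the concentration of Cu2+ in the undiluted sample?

1.89 mol/L

n(S2O3^2-) = 0.0408 × 0.230 = 9.38 × 10^-3 mol
n(I2) = n(S2O3^2-)/2 = 4.69 × 10^-3 mol
From the 2:1 ratio, n(Cu2+) in the aliquot = 2/1 × 4.69 × 10^-3 = 9.38 × 10^-3 mol
[Cu2+]_dilute = 9.38 × 10^-3 / 0.0244 = 0.385 mol/L
[Cu2+]_original = 0.385 × 100.0/20.3 = 1.89 mol/L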